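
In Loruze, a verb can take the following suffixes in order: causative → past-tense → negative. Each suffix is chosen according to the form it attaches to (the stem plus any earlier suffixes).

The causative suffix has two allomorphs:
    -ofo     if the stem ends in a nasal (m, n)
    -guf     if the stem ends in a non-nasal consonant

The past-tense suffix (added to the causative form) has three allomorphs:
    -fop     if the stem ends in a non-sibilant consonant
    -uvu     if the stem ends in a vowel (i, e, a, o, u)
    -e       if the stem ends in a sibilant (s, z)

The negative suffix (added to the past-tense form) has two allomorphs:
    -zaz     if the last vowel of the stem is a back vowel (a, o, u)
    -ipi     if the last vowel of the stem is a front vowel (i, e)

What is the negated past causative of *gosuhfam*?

The final consonant of *gosuhfam* is /m/, which is a nasal, so the causative suffix is -ofo, giving *gosuhfamofo*.
Since the final sound of the causative form *gosuhfamofo* is /o/ (a vowel), it takes -uvu, giving *gosuhfamofouvu*.
The past-tense form *gosuhfamofouvu*: last vowel = /u/, a back vowel → -zaz → *gosuhfamofouvuzaz*.

gosuhfamofouvuzaz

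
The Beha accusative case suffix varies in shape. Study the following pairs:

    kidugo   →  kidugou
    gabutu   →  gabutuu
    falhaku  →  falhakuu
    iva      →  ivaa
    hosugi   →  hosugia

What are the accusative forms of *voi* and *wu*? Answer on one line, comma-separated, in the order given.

voia, wuu

The suffix is conditioned by the last vowel: -u when the last vowel of the stem is a rounded vowel (*kidugo*, *gabutu*, *falhaku*); -a when the last vowel of the stem is an unrounded vowel (*iva*, *hosugi*).
*voi* — last vowel /i/ (an unrounded vowel) → -a → *voia*.
Since the last vowel of *wu* is /u/ (a rounded vowel), it takes -u, giving *wuu*.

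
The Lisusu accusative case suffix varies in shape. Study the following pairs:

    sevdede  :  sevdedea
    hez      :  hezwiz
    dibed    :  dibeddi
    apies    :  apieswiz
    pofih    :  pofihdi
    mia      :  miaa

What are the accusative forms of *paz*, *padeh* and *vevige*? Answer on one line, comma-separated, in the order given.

pazwiz, padehdi, vevigea

The suffix is conditioned by the final sound: -wiz when the stem ends in a sibilant (*hez*, *apies*); -di when the stem ends in a non-sibilant consonant (*dibed*, *pofih*); -a when the stem ends in a vowel (*sevdede*, *mia*).
The final sound of *paz* is /z/, which is a sibilant, so the suffix is -wiz, giving *pazwiz*.
*padeh*: final sound = /h/, a non-sibilant consonant → -di → *padehdi*.
Since the final sound of *vevige* is /e/ (a vowel), it takes -a, giving *vevigea*.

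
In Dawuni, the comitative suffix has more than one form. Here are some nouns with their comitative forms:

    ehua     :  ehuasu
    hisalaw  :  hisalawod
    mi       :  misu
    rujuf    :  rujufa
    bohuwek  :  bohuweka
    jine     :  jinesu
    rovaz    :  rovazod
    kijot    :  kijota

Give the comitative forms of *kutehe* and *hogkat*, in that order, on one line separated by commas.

The alternation tracks the final sound of the stem — -a when the stem ends in a voiceless consonant (*rujuf*, *bohuwek*, *kijot*); -od when the stem ends in a voiced consonant (*hisalaw*, *rovaz*); -su when the stem ends in a vowel (*ehua*, *mi*, *jine*).
*kutehe*: final sound = /e/, a vowel → -su → *kutehesu*.
The final sound of *hogkat* is /t/, which is a voiceless consonant, so the suffix is -a, giving *hogkata*.

kutehesu, hogkata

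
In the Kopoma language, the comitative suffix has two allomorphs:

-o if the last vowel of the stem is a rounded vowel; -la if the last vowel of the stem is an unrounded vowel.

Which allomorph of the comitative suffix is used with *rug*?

The last vowel of *rug* is /u/, which is a rounded vowel, so the suffix is -o.

-o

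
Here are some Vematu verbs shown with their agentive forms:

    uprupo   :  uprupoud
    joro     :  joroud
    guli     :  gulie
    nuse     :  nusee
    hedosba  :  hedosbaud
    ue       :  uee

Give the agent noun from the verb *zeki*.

zekie

The alternation tracks the last vowel of the stem — -e when the last vowel of the stem is a front vowel (*guli*, *nuse*, *ue*); -ud when the last vowel of the stem is a back vowel (*uprupo*, *joro*, *hedosba*).
Since the last vowel of *zeki* is /i/ (a front vowel), it takes -e, giving *zekie*.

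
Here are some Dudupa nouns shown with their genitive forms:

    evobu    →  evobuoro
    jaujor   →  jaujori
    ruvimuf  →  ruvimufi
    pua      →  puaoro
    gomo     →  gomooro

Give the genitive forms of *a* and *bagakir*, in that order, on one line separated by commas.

The pattern is consonant vs. vowel: -i when the stem ends in a consonant (*jaujor*, *ruvimuf*); -oro when the stem ends in a vowel (*evobu*, *pua*, *gomo*).
Since the final sound of *a* is /a/ (a vowel), it takes -oro, giving *aoro*.
Since the final sound of *bagakir* is /r/ (a consonant), it takes -i, giving *bagakiri*.

aoro, bagakiri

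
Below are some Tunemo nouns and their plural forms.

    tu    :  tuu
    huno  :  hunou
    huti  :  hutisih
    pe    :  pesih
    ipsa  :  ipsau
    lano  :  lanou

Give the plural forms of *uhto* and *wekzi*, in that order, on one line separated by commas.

Looking at the last vowel of each stem: -sih when the last vowel of the stem is a front vowel (*huti*, *pe*); -u when the last vowel of the stem is a back vowel (*tu*, *huno*, *ipsa*, *lano*).
The last vowel of *uhto* is /o/, which is a back vowel, so the suffix is -u, giving *uhtou*.
The last vowel of *wekzi* is /i/, which is a front vowel, so the suffix is -sih, giving *wekzisih*.

uhtou, wekzisih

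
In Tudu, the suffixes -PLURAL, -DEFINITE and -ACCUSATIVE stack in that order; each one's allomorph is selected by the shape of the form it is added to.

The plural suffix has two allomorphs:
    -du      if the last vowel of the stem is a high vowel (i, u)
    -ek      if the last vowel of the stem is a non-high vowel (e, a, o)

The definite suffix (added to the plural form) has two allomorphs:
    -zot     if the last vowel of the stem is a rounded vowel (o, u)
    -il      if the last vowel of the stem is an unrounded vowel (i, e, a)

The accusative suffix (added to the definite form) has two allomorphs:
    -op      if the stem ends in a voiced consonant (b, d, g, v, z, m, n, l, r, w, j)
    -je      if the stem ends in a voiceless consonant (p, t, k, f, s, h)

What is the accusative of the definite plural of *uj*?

*uj* — last vowel /u/ (a high vowel) → -du → *ujdu*.
Since the last vowel of the plural form *ujdu* is /u/ (a rounded vowel), it takes -zot, giving *ujduzot*.
The definite form *ujduzot* — final consonant /t/ (voiceless) → -je → *ujduzotje*.

ujduzotje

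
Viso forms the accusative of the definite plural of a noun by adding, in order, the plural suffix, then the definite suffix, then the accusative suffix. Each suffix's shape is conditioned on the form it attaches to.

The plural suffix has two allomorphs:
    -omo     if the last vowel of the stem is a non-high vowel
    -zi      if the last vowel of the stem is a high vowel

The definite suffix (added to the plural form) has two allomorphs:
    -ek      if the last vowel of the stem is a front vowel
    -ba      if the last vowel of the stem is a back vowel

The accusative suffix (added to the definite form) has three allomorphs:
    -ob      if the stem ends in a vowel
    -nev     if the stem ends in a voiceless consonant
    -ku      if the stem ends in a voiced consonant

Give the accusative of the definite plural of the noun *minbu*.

minbuzieknev

Since the last vowel of *minbu* is /u/ (a high vowel), it takes -zi, giving *minbuzi*.
The last vowel of the plural form *minbuzi* is /i/, which is a front vowel, so the definite suffix is -ek, giving *minbuziek*.
The definite form *minbuziek* — final sound /k/ (a voiceless consonant) → -nev → *minbuzieknev*.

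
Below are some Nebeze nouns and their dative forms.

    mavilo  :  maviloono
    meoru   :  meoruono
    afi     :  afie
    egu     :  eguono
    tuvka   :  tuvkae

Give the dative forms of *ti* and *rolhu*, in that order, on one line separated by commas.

tie, rolhuono

The pattern is rounding harmony: -ono when the last vowel of the stem is a rounded vowel (*mavilo*, *meoru*, *egu*); -e when the last vowel of the stem is an unrounded vowel (*afi*, *tuvka*).
Since the last vowel of *ti* is /i/ (an unrounded vowel), it takes -e, giving *tie*.
Since the last vowel of *rolhu* is /u/ (a rounded vowel), it takes -ono, giving *rolhuono*.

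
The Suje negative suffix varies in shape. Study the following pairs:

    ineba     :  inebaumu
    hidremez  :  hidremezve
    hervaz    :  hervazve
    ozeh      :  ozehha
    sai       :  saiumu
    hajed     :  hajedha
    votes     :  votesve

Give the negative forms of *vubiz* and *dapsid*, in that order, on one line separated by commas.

The suffix is conditioned by the final sound: -ve when the stem ends in a sibilant (*hidremez*, *hervaz*, *votes*); -ha when the stem ends in a non-sibilant consonant (*ozeh*, *hajed*); -umu when the stem ends in a vowel (*ineba*, *sai*).
The final sound of *vubiz* is /z/, which is a sibilant, so the suffix is -ve, giving *vubizve*.
*dapsid* — final sound /d/ (a non-sibilant consonant) → -ha → *dapsidha*.

vubizve, dapsidha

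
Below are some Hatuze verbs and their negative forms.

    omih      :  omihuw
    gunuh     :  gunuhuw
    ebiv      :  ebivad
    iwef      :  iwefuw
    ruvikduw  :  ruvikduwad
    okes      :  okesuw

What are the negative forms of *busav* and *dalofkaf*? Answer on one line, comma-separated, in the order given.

busavad, dalofkafuw

The pattern is voicing of the final consonant: -uw when the stem ends in a voiceless consonant (*omih*, *gunuh*, *iwef*, *okes*); -ad when the stem ends in a voiced consonant (*ebiv*, *ruvikduw*).
*busav*: final consonant = /v/, voiced → -ad → *busavad*.
The final consonant of *dalofkaf* is /f/, which is voiceless, so the suffix is -uw, giving *dalofkafuw*.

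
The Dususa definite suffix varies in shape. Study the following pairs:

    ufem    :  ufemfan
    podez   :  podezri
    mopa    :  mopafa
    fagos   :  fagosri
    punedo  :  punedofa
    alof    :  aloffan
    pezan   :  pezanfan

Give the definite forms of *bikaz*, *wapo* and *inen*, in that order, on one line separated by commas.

bikazri, wapofa, inenfan

The suffix is conditioned by the final sound: -ri when the stem ends in a sibilant (*podez*, *fagos*); -fan when the stem ends in a non-sibilant consonant (*ufem*, *alof*, *pezan*); -fa when the stem ends in a vowel (*mopa*, *punedo*).
The final sound of *bikaz* is /z/, which is a sibilant, so the suffix is -ri, giving *bikazri*.
Since the final sound of *wapo* is /o/ (a vowel), it takes -fa, giving *wapofa*.
Since the final sound of *inen* is /n/ (a non-sibilant consonant), it takes -fan, giving *inenfan*.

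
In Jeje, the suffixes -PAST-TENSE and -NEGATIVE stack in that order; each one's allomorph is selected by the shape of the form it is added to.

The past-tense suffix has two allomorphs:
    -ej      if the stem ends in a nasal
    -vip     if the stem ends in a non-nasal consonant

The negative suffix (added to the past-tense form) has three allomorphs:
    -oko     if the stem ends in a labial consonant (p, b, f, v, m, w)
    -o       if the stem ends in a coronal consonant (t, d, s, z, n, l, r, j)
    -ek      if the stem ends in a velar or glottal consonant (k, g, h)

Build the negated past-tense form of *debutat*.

*debutat*: final consonant = /t/, non-nasal → -vip → *debutatvip*.
Since the final consonant of the past-tense form *debutatvip* is /p/ (labial), it takes -oko, giving *debutatvipoko*.

debutatvipoko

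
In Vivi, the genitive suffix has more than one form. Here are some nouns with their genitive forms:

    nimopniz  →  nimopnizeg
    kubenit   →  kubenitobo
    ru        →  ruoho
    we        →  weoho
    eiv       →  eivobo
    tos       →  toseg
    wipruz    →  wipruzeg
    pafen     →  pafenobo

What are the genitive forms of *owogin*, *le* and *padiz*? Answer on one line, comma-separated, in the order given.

The pattern is sibilance of the final sound: -eg when the stem ends in a sibilant (*nimopniz*, *tos*, *wipruz*); -obo when the stem ends in a non-sibilant consonant (*kubenit*, *eiv*, *pafen*); -oho when the stem ends in a vowel (*ru*, *we*).
The final sound of *owogin* is /n/, which is a non-sibilant consonant, so the suffix is -obo, giving *owoginobo*.
*le* — final sound /e/ (a vowel) → -oho → *leoho*.
Since the final sound of *padiz* is /z/ (a sibilant), it takes -eg, giving *padizeg*.

owoginobo, leoho, padizeg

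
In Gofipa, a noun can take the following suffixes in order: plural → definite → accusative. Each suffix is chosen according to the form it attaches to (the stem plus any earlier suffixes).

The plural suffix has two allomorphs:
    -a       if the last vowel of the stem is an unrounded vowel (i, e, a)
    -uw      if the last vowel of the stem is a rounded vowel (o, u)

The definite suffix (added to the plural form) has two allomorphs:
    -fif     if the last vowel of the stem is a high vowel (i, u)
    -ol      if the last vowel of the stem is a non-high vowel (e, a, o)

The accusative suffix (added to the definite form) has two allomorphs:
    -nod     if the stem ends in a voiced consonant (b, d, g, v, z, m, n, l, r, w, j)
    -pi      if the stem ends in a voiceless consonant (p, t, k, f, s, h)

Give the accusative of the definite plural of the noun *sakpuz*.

sakpuzuwfifpi

*sakpuz*: last vowel = /u/, a rounded vowel → -uw → *sakpuzuw*.
The plural form *sakpuzuw* — last vowel /u/ (a high vowel) → -fif → *sakpuzuwfif*.
The final consonant of the definite form *sakpuzuwfif* is /f/, which is voiceless, so the accusative suffix is -pi, giving *sakpuzuwfifpi*.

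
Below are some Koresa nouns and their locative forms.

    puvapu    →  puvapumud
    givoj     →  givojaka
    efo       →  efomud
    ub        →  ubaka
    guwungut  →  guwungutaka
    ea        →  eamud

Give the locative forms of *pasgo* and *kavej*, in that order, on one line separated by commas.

pasgomud, kavejaka

The pattern is consonant vs. vowel: -aka when the stem ends in a consonant (*givoj*, *ub*, *guwungut*); -mud when the stem ends in a vowel (*puvapu*, *efo*, *ea*).
*pasgo*: final sound = /o/, a vowel → -mud → *pasgomud*.
*kavej* — final sound /j/ (a consonant) → -aka → *kavejaka*.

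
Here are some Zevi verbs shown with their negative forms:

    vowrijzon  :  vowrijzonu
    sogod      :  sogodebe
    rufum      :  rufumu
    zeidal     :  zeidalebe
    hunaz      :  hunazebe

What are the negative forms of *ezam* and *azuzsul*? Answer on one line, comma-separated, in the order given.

ezamu, azuzsulebe

The suffix is conditioned by the final consonant: -u when the stem ends in a nasal (*vowrijzon*, *rufum*); -ebe when the stem ends in a non-nasal consonant (*sogod*, *zeidal*, *hunaz*).
*ezam*: final consonant = /m/, a nasal → -u → *ezamu*.
Since the final consonant of *azuzsul* is /l/ (non-nasal), it takes -ebe, giving *azuzsulebe*.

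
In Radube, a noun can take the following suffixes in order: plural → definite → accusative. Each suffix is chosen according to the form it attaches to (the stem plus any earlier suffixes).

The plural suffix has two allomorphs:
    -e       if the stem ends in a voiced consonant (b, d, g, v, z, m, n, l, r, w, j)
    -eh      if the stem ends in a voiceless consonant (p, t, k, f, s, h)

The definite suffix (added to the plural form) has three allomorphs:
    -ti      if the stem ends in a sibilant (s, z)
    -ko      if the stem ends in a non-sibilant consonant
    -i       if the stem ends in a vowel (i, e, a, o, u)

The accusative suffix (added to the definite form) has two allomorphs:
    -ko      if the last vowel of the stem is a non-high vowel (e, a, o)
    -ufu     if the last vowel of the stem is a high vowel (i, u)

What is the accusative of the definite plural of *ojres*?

*ojres* — final consonant /s/ (voiceless) → -eh → *ojreseh*.
The plural form *ojreseh*: final sound = /h/, a non-sibilant consonant → -ko → *ojresehko*.
The definite form *ojresehko* — last vowel /o/ (a non-high vowel) → -ko → *ojresehkoko*.

ojresehkoko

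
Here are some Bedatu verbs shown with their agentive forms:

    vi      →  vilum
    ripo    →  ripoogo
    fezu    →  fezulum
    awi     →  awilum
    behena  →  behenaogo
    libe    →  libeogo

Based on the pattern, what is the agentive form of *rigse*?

Looking at the last vowel of each stem: -lum when the last vowel of the stem is a high vowel (*vi*, *fezu*, *awi*); -ogo when the last vowel of the stem is a non-high vowel (*ripo*, *behena*, *libe*).
Since the last vowel of *rigse* is /e/ (a non-high vowel), it takes -ogo, giving *rigseogo*.

rigseogo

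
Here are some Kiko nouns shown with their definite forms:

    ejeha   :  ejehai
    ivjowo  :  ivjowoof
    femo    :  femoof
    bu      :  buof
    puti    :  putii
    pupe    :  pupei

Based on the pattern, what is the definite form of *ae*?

aei

The pattern is rounding harmony: -of when the last vowel of the stem is a rounded vowel (*ivjowo*, *femo*, *bu*); -i when the last vowel of the stem is an unrounded vowel (*ejeha*, *puti*, *pupe*).
Since the last vowel of *ae* is /e/ (an unrounded vowel), it takes -i, giving *aei*.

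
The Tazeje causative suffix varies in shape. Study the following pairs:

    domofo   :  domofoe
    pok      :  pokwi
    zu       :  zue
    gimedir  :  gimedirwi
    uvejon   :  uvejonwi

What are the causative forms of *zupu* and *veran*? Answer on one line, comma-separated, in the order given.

zupue, veranwi

The pattern is consonant vs. vowel: -wi when the stem ends in a consonant (*pok*, *gimedir*, *uvejon*); -e when the stem ends in a vowel (*domofo*, *zu*).
*zupu* — final sound /u/ (a vowel) → -e → *zupue*.
*veran* — final sound /n/ (a consonant) → -wi → *veranwi*.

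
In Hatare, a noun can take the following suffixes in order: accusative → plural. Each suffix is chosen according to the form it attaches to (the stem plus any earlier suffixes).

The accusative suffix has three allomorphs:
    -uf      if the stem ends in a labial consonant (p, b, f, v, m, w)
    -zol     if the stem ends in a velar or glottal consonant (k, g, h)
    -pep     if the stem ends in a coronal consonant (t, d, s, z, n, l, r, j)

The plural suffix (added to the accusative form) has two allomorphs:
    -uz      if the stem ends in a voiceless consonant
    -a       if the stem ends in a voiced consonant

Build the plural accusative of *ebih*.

ebihzola

*ebih* — final consonant /h/ (velar/glottal) → -zol → *ebihzol*.
The final consonant of the accusative form *ebihzol* is /l/, which is voiced, so the plural suffix is -a, giving *ebihzola*.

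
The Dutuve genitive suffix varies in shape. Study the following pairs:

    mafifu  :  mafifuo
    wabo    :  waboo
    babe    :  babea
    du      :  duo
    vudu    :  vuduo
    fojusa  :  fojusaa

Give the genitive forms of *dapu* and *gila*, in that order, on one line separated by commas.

The alternation tracks the last vowel of the stem — -o when the last vowel of the stem is a rounded vowel (*mafifu*, *wabo*, *du*, *vudu*); -a when the last vowel of the stem is an unrounded vowel (*babe*, *fojusa*).
*dapu*: last vowel = /u/, a rounded vowel → -o → *dapuo*.
*gila*: last vowel = /a/, an unrounded vowel → -a → *gilaa*.

dapuo, gilaa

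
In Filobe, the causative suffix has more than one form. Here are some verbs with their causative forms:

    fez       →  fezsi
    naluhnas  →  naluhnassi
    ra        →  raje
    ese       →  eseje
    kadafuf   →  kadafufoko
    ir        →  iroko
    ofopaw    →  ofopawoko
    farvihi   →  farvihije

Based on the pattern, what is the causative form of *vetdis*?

vetdissi

The pattern is sibilance of the final sound: -si when the stem ends in a sibilant (*fez*, *naluhnas*); -oko when the stem ends in a non-sibilant consonant (*kadafuf*, *ir*, *ofopaw*); -je when the stem ends in a vowel (*ra*, *ese*, *farvihi*).
*vetdis*: final sound = /s/, a sibilant → -si → *vetdissi*.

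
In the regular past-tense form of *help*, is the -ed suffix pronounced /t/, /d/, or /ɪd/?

/t/

The stem *help* ends in a voiceless consonant other than /t/.
The -ed suffix is realized as /ɪd/ after /t, d/; as /t/ after other voiceless consonants; and as /d/ after other voiced sounds.
So -ed on *help* is pronounced /t/.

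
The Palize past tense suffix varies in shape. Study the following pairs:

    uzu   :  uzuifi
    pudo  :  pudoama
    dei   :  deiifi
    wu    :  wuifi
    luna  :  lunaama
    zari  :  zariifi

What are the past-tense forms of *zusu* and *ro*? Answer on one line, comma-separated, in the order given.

zusuifi, roama

The pattern is height harmony: -ifi when the last vowel of the stem is a high vowel (*uzu*, *dei*, *wu*, *zari*); -ama when the last vowel of the stem is a non-high vowel (*pudo*, *luna*).
The last vowel of *zusu* is /u/, which is a high vowel, so the suffix is -ifi, giving *zusuifi*.
The last vowel of *ro* is /o/, which is a non-high vowel, so the suffix is -ama, giving *roama*.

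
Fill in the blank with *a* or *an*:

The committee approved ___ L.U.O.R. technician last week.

an

The indefinite article is chosen by the initial *sound* of the following word, not its spelling.
The initialism *L.U.O.R.* is read letter by letter; the first letter, L, is pronounced /ɛl/, which begins with a vowel sound.
So the article is *an*: The committee approved an L.U.O.R. technician last week.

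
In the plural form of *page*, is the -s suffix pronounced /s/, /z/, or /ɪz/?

The stem *page* ends in a sibilant (/s, z, ʃ, ʒ, tʃ, dʒ/).
The plural suffix surfaces as /ɪz/ after sibilants, /s/ after other voiceless consonants, and /z/ after other voiced sounds.
So the plural -s on *page* is pronounced /ɪz/.

/ɪz/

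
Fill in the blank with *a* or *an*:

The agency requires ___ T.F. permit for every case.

The indefinite article is chosen by the initial *sound* of the following word, not its spelling.
The initialism *T.F.* is read letter by letter; the first letter, T, is pronounced /tiː/, which begins with a consonant sound.
So the article is *a*: The agency requires a T.F. permit for every case.

a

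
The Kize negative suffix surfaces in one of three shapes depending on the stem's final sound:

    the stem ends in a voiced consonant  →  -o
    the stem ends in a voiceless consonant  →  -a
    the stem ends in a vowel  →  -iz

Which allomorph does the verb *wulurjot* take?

*wulurjot* — final sound /t/ (a voiceless consonant) → -a.

-a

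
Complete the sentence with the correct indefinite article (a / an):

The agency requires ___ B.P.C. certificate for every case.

a

The indefinite article is chosen by the initial *sound* of the following word, not its spelling.
The initialism *B.P.C.* is read letter by letter; the first letter, B, is pronounced /biː/, which begins with a consonant sound.
So the article is *a*: The agency requires a B.P.C. certificate for every case.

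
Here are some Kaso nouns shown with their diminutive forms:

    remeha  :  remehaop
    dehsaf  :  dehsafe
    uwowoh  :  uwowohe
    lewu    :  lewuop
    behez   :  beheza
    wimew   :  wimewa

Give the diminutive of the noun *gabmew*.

The alternation tracks the final sound of the stem — -e when the stem ends in a voiceless consonant (*dehsaf*, *uwowoh*); -a when the stem ends in a voiced consonant (*behez*, *wimew*); -op when the stem ends in a vowel (*remeha*, *lewu*).
The final sound of *gabmew* is /w/, which is a voiced consonant, so the suffix is -a, giving *gabmewa*.

gabmewa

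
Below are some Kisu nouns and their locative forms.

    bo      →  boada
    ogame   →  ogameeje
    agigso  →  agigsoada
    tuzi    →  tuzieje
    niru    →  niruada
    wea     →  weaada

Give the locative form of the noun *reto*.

retoada

The alternation tracks the last vowel of the stem — -eje when the last vowel of the stem is a front vowel (*ogame*, *tuzi*); -ada when the last vowel of the stem is a back vowel (*bo*, *agigso*, *niru*, *wea*).
*reto* — last vowel /o/ (a back vowel) → -ada → *retoada*.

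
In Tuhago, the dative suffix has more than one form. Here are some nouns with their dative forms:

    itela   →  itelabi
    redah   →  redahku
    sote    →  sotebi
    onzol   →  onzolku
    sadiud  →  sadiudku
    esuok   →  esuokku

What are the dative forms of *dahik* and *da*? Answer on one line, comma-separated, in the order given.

The suffix is conditioned by the final sound: -ku when the stem ends in a consonant (*redah*, *onzol*, *sadiud*, *esuok*); -bi when the stem ends in a vowel (*itela*, *sote*).
*dahik*: final sound = /k/, a consonant → -ku → *dahikku*.
Since the final sound of *da* is /a/ (a vowel), it takes -bi, giving *dabi*.

dahikku, dabi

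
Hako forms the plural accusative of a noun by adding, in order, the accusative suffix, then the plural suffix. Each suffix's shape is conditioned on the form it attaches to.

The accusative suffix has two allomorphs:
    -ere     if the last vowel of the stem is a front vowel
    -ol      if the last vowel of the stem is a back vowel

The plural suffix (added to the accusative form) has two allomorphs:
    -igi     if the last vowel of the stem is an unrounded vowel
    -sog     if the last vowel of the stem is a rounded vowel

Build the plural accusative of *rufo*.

rufoolsog

*rufo*: last vowel = /o/, a back vowel → -ol → *rufool*.
The accusative form *rufool*: last vowel = /o/, a rounded vowel → -sog → *rufoolsog*.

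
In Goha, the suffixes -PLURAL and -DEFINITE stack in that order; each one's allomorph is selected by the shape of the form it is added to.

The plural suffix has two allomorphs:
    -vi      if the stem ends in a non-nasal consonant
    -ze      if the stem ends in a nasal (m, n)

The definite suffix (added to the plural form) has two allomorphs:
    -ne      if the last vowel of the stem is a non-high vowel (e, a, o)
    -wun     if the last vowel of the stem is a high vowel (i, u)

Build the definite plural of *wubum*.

wubumzene

The final consonant of *wubum* is /m/, which is a nasal, so the plural suffix is -ze, giving *wubumze*.
The plural form *wubumze*: last vowel = /e/, a non-high vowel → -ne → *wubumzene*.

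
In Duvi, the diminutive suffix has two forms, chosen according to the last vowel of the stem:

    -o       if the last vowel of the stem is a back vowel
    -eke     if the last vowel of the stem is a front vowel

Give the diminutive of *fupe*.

The last vowel of *fupe* is /e/, which is a front vowel, so the suffix is -eke, giving *fupeeke*.

fupeeke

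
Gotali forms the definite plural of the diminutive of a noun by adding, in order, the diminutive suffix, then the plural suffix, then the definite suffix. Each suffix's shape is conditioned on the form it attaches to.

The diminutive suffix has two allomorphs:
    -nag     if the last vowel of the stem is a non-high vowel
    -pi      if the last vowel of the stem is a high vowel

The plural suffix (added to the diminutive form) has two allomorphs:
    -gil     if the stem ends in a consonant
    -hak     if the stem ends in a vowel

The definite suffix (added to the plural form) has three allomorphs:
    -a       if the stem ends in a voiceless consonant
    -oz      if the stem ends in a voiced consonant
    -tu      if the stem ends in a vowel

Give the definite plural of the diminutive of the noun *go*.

*go*: last vowel = /o/, a non-high vowel → -nag → *gonag*.
The final sound of the diminutive form *gonag* is /g/, which is a consonant, so the plural suffix is -gil, giving *gonaggil*.
The plural form *gonaggil* — final sound /l/ (a voiced consonant) → -oz → *gonaggiloz*.

gonaggiloz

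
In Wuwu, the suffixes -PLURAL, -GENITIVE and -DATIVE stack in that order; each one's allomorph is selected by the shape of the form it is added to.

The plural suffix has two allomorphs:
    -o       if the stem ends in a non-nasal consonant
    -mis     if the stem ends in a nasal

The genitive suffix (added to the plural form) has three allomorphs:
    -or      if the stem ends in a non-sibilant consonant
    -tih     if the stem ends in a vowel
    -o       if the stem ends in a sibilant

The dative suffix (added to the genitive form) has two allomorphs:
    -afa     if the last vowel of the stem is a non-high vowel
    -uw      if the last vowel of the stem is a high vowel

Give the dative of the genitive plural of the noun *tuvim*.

*tuvim*: final consonant = /m/, a nasal → -mis → *tuvimmis*.
The plural form *tuvimmis* — final sound /s/ (a sibilant) → -o → *tuvimmiso*.
Since the last vowel of the genitive form *tuvimmiso* is /o/ (a non-high vowel), it takes -afa, giving *tuvimmisoafa*.

tuvimmisoafa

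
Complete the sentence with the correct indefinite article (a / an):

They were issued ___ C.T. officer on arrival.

The indefinite article is chosen by the initial *sound* of the following word, not its spelling.
The initialism *C.T.* is read letter by letter; the first letter, C, is pronounced /siː/, which begins with a consonant sound.
So the article is *a*: They were issued a C.T. officer on arrival.

a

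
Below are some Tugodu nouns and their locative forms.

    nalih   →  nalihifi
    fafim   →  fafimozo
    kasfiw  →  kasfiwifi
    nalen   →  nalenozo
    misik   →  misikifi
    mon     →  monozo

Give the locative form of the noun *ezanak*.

Looking at the final consonant of each stem: -ozo when the stem ends in a nasal (*fafim*, *nalen*, *mon*); -ifi when the stem ends in a non-nasal consonant (*nalih*, *kasfiw*, *misik*).
The final consonant of *ezanak* is /k/, which is non-nasal, so the suffix is -ifi, giving *ezanakifi*.

ezanakifi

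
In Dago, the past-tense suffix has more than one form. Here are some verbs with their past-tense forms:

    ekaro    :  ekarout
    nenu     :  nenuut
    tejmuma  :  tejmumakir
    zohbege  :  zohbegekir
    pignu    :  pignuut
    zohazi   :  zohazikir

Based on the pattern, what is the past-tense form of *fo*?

fout

The suffix is conditioned by the last vowel: -ut when the last vowel of the stem is a rounded vowel (*ekaro*, *nenu*, *pignu*); -kir when the last vowel of the stem is an unrounded vowel (*tejmuma*, *zohbege*, *zohazi*).
*fo* — last vowel /o/ (a rounded vowel) → -ut → *fout*.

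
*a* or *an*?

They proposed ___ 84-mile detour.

The indefinite article is chosen by the initial *sound* of the following word, not its spelling.
The number *84* is spoken "eighty-…", beginning with /ˈeɪti/ — a vowel sound.
So the article is *an*: They proposed an 84-mile detour.

an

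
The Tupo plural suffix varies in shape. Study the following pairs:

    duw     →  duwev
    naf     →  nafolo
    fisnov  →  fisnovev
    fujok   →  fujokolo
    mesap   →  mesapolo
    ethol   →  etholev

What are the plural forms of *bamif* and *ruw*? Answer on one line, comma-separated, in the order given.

The alternation tracks the final consonant of the stem — -olo when the stem ends in a voiceless consonant (*naf*, *fujok*, *mesap*); -ev when the stem ends in a voiced consonant (*duw*, *fisnov*, *ethol*).
The final consonant of *bamif* is /f/, which is voiceless, so the suffix is -olo, giving *bamifolo*.
Since the final consonant of *ruw* is /w/ (voiced), it takes -ev, giving *ruwev*.

bamifolo, ruwev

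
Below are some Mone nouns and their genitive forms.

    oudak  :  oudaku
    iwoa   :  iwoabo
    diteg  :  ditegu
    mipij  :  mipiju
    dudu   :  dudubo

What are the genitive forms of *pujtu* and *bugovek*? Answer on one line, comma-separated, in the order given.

pujtubo, bugoveku

The pattern is consonant vs. vowel: -u when the stem ends in a consonant (*oudak*, *diteg*, *mipij*); -bo when the stem ends in a vowel (*iwoa*, *dudu*).
*pujtu*: final sound = /u/, a vowel → -bo → *pujtubo*.
*bugovek* — final sound /k/ (a consonant) → -u → *bugoveku*.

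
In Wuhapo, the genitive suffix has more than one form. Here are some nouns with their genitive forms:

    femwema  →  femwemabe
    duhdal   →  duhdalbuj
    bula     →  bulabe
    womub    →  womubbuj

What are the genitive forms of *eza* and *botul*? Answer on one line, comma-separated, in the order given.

The suffix is conditioned by the final sound: -buj when the stem ends in a consonant (*duhdal*, *womub*); -be when the stem ends in a vowel (*femwema*, *bula*).
*eza*: final sound = /a/, a vowel → -be → *ezabe*.
The final sound of *botul* is /l/, which is a consonant, so the suffix is -buj, giving *botulbuj*.

ezabe, botulbuj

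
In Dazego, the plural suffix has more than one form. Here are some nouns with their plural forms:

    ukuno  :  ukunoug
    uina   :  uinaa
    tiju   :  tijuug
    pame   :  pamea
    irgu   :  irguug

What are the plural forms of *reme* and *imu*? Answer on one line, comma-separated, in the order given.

The alternation tracks the last vowel of the stem — -ug when the last vowel of the stem is a rounded vowel (*ukuno*, *tiju*, *irgu*); -a when the last vowel of the stem is an unrounded vowel (*uina*, *pame*).
Since the last vowel of *reme* is /e/ (an unrounded vowel), it takes -a, giving *remea*.
*imu*: last vowel = /u/, a rounded vowel → -ug → *imuug*.

remea, imuug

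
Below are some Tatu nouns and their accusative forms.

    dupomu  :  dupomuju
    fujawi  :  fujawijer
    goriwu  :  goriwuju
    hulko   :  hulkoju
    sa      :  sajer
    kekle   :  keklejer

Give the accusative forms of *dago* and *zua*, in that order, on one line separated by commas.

dagoju, zuajer

The pattern is rounding harmony: -ju when the last vowel of the stem is a rounded vowel (*dupomu*, *goriwu*, *hulko*); -jer when the last vowel of the stem is an unrounded vowel (*fujawi*, *sa*, *kekle*).
*dago* — last vowel /o/ (a rounded vowel) → -ju → *dagoju*.
Since the last vowel of *zua* is /a/ (an unrounded vowel), it takes -jer, giving *zuajer*.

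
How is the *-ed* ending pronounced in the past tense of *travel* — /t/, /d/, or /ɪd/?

/d/

The stem *travel* ends in a voiced sound other than /d/.
The -ed suffix is realized as /ɪd/ after /t, d/; as /t/ after other voiceless consonants; and as /d/ after other voiced sounds.
So -ed on *travel* is pronounced /d/.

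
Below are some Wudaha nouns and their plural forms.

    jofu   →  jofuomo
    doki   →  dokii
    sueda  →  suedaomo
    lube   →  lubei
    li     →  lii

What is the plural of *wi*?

wii

The suffix is conditioned by the last vowel: -i when the last vowel of the stem is a front vowel (*doki*, *lube*, *li*); -omo when the last vowel of the stem is a back vowel (*jofu*, *sueda*).
*wi*: last vowel = /i/, a front vowel → -i → *wii*.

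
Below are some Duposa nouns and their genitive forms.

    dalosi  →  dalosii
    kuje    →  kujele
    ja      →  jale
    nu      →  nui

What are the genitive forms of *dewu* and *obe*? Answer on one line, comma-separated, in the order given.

The alternation tracks the last vowel of the stem — -i when the last vowel of the stem is a high vowel (*dalosi*, *nu*); -le when the last vowel of the stem is a non-high vowel (*kuje*, *ja*).
Since the last vowel of *dewu* is /u/ (a high vowel), it takes -i, giving *dewui*.
*obe* — last vowel /e/ (a non-high vowel) → -le → *obele*.

dewui, obele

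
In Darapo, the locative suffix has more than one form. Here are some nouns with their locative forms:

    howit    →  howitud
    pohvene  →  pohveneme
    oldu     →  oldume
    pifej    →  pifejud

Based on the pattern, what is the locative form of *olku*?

Looking at the final sound of each stem: -ud when the stem ends in a consonant (*howit*, *pifej*); -me when the stem ends in a vowel (*pohvene*, *oldu*).
The final sound of *olku* is /u/, which is a vowel, so the suffix is -me, giving *olkume*.

olkume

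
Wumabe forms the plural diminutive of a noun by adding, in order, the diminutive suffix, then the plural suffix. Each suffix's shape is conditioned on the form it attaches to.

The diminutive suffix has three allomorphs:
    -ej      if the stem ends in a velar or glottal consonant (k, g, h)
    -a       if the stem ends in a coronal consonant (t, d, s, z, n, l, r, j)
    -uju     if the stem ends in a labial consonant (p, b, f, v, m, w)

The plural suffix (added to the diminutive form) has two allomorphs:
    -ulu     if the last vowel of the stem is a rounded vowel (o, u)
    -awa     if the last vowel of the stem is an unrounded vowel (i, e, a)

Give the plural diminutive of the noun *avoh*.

Since the final consonant of *avoh* is /h/ (velar/glottal), it takes -ej, giving *avohej*.
The diminutive form *avohej*: last vowel = /e/, an unrounded vowel → -awa → *avohejawa*.

avohejawa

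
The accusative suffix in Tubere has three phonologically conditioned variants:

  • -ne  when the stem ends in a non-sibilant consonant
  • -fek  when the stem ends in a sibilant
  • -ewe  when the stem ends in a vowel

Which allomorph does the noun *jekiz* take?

-fek

*jekiz* — final sound /z/ (a sibilant) → -fek.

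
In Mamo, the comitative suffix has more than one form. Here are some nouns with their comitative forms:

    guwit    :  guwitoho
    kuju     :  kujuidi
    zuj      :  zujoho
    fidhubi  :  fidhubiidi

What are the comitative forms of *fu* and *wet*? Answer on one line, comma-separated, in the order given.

Looking at the final sound of each stem: -oho when the stem ends in a consonant (*guwit*, *zuj*); -idi when the stem ends in a vowel (*kuju*, *fidhubi*).
The final sound of *fu* is /u/, which is a vowel, so the suffix is -idi, giving *fuidi*.
The final sound of *wet* is /t/, which is a consonant, so the suffix is -oho, giving *wetoho*.

fuidi, wetoho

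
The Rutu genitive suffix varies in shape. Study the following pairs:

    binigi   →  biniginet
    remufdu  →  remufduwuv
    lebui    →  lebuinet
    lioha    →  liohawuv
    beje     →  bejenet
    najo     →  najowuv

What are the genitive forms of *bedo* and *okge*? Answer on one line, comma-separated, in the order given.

The suffix is conditioned by the last vowel: -net when the last vowel of the stem is a front vowel (*binigi*, *lebui*, *beje*); -wuv when the last vowel of the stem is a back vowel (*remufdu*, *lioha*, *najo*).
Since the last vowel of *bedo* is /o/ (a back vowel), it takes -wuv, giving *bedowuv*.
*okge* — last vowel /e/ (a front vowel) → -net → *okgenet*.

bedowuv, okgenet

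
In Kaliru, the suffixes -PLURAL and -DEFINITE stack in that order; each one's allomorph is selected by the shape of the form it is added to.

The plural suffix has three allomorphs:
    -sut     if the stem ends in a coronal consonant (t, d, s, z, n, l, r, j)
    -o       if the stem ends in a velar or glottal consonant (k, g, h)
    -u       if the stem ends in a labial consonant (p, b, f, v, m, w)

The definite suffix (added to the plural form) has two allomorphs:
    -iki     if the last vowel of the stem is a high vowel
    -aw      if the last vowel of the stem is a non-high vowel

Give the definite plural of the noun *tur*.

Since the final consonant of *tur* is /r/ (coronal), it takes -sut, giving *tursut*.
The last vowel of the plural form *tursut* is /u/, which is a high vowel, so the definite suffix is -iki, giving *tursutiki*.

tursutiki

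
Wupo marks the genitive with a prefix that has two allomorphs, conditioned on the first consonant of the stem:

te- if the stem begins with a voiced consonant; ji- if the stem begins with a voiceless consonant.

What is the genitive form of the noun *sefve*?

*sefve* — first consonant /s/ (voiceless) → ji- → *jisefve*.

jisefve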